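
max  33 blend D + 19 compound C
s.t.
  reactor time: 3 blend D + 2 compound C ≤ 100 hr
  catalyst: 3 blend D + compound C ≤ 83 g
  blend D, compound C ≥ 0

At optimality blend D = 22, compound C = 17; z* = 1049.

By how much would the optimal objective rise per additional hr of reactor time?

8

Both reactor time and catalyst are binding at x*.
Dual feasibility on the basic columns requires 3·y_reactor time + 3·y_catalyst = 33, 2·y_reactor time + 1·y_catalyst = 19.
→ y_reactor time = 8 and y_catalyst = 3.
Shadow price of reactor time = 8.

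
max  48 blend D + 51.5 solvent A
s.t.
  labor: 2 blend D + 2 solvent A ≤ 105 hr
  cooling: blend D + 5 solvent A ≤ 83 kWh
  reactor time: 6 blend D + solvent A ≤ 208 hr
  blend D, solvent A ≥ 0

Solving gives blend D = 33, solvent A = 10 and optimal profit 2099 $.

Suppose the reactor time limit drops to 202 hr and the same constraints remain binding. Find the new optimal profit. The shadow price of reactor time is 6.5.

2060

Δb = -6, so new z* = 2099 + (6.5)·(-6) = 2099 − 39 = 2060.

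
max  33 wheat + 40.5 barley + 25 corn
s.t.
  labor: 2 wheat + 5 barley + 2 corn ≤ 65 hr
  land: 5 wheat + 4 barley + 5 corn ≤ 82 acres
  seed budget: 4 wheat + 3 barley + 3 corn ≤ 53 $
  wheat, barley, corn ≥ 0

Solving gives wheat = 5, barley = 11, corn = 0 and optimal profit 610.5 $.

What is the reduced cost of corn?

-2

At the optimum: labor uses 65 of 65 (binding); land uses 69 of 82 (slack = 13); seed budget uses 53 of 53 (binding).
Slack constraints have shadow price 0 (complementary slackness).
Dual feasibility on the basic columns requires 2·y_labor + 4·y_seed budget = 33, 5·y_labor + 3·y_seed budget = 40.5.
This yields shadow prices y_labor = 4.5, y_seed budget = 6.
Reduced cost of corn: c₃ − yᵀa₃ = 25 − (4.5·2 + 6·3) = 25 − 27 = -2.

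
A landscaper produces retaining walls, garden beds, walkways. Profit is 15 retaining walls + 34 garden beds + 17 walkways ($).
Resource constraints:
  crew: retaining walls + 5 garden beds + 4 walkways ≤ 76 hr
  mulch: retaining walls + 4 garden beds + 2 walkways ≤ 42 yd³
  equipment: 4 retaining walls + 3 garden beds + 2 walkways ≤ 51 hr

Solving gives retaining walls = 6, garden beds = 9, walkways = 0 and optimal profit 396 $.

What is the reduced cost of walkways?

-1

Binding: mulch and equipment. Non-binding: crew (25 unused).
By complementary slackness, y = 0 for the non-binding constraint.
From A_Bᵀ y = c: 1·y_mulch + 4·y_equipment = 15; 4·y_mulch + 3·y_equipment = 34.
→ y_mulch = 7 and y_equipment = 2.
Reduced cost of walkways: c₃ − yᵀa₃ = 17 − (7·2 + 2·2) = 17 − 18 = -1.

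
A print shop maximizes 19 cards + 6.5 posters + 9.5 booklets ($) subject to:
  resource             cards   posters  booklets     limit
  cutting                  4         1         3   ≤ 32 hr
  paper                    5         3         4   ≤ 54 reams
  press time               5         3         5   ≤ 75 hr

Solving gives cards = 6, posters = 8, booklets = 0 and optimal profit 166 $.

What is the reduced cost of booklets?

-5

Binding: cutting and paper. Non-binding: press time (21 unused).
By complementary slackness, y = 0 for the non-binding constraint.
The binding rows give the dual system: 4·y_cutting + 5·y_paper = 19 and 1·y_cutting + 3·y_paper = 6.5.
→ y_cutting = 3.5 and y_paper = 1.
Reduced cost of booklets: c₃ − yᵀa₃ = 9.5 − (3.5·3 + 1·4) = 9.5 − 14.5 = -5.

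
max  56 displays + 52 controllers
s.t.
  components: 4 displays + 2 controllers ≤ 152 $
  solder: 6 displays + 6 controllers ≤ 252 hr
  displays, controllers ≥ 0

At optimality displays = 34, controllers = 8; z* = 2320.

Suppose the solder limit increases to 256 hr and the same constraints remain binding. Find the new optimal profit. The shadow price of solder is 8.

2352

Δb = 4, so new z* = 2320 + (8)·(4) = 2320 + 32 = 2352.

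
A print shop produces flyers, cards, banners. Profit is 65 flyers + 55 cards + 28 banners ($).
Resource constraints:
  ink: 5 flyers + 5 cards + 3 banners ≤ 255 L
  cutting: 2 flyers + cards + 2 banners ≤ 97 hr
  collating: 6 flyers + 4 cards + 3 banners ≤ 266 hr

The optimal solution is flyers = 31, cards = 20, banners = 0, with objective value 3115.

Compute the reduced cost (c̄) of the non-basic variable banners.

Check each constraint at x*: ink 255/255 (tight); cutting 82/97 (slack 15); collating 266/266 (tight).
By complementary slackness, y = 0 for the non-binding constraint.
The binding rows give the dual system: 5·y_ink + 6·y_collating = 65 and 5·y_ink + 4·y_collating = 55.
→ y_ink = 7 and y_collating = 5.
Reduced cost of banners: c₃ − yᵀa₃ = 28 − (7·3 + 5·3) = 28 − 36 = -8.

-8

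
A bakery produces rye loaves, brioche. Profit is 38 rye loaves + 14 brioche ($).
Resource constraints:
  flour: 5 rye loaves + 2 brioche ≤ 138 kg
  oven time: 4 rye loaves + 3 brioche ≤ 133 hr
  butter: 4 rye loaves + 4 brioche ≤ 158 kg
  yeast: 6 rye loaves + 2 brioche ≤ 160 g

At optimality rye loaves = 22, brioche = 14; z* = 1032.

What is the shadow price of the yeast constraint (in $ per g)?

3

At the optimum: flour uses 138 of 138 (binding); oven time uses 130 of 133 (slack = 3); butter uses 144 of 158 (slack = 14); yeast uses 160 of 160 (binding).
By complementary slackness, y = 0 for the non-binding constraints.
The binding rows give the dual system: 5·y_flour + 6·y_yeast = 38 and 2·y_flour + 2·y_yeast = 14.
→ y_flour = 4 and y_yeast = 3.
Shadow price of yeast = 3.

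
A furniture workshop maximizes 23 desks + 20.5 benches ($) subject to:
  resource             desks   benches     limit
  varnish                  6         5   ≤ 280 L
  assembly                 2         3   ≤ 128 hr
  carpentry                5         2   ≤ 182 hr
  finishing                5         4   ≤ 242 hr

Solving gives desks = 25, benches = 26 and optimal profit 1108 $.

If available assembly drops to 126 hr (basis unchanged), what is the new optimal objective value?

1106

Binding: varnish and assembly. Non-binding: carpentry (5 unused), finishing (13 unused).
Since carpentry, finishing are not tight, their duals are 0.
The binding rows give the dual system: 6·y_varnish + 2·y_assembly = 23 and 5·y_varnish + 3·y_assembly = 20.5.
This yields shadow prices y_varnish = 3.5, y_assembly = 1.
Δz = y_assembly·Δb = 1 × (-2) = -2, so new z* = 1108 − 2 = 1106.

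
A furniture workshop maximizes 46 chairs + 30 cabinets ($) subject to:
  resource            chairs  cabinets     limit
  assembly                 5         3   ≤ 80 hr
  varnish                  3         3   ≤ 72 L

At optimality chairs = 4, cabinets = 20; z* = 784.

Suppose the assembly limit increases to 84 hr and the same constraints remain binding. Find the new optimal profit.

At the optimum: assembly uses 80 of 80 (binding); varnish uses 72 of 72 (binding).
The binding rows give the dual system: 5·y_assembly + 3·y_varnish = 46 and 3·y_assembly + 3·y_varnish = 30.
Solving: y_assembly = 8, y_varnish = 2.
Δz = y_assembly·Δb = 8 × (4) = 32, so new z* = 784 + 32 = 816.

816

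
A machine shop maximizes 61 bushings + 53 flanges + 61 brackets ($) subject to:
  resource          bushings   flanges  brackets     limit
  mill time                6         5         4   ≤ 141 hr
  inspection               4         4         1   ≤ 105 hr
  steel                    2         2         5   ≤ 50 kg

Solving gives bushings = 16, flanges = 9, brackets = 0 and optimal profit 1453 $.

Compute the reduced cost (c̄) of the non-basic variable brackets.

-3.5

At the optimum: mill time uses 141 of 141 (binding); inspection uses 100 of 105 (slack = 5); steel uses 50 of 50 (binding).
Slack constraints have shadow price 0 (complementary slackness).
The binding rows give the dual system: 6·y_mill time + 2·y_steel = 61 and 5·y_mill time + 2·y_steel = 53.
Solving: y_mill time = 8, y_steel = 6.5.
Reduced cost of brackets: c₃ − yᵀa₃ = 61 − (8·4 + 6.5·5) = 61 − 64.5 = -3.5.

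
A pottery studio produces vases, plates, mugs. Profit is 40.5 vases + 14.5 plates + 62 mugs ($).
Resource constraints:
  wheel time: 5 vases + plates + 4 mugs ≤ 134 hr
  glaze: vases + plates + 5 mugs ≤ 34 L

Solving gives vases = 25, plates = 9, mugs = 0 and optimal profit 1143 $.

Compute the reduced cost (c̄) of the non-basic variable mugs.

Both wheel time and glaze are binding at x*.
The binding rows give the dual system: 5·y_wheel time + 1·y_glaze = 40.5 and 1·y_wheel time + 1·y_glaze = 14.5.
This yields shadow prices y_wheel time = 6.5, y_glaze = 8.
Reduced cost of mugs: c₃ − yᵀa₃ = 62 − (6.5·4 + 8·5) = 62 − 66 = -4.

-4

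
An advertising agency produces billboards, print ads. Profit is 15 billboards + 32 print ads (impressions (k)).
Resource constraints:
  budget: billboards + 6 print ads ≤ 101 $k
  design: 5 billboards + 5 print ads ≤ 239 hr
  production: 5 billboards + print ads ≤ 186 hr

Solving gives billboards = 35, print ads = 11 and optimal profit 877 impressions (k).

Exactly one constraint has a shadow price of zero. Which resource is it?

design

budget: 101/101 (binding)
design: 230/239 (slack 9)
production: 186/186 (binding)
By complementary slackness, a constraint with positive slack has shadow price 0 → design.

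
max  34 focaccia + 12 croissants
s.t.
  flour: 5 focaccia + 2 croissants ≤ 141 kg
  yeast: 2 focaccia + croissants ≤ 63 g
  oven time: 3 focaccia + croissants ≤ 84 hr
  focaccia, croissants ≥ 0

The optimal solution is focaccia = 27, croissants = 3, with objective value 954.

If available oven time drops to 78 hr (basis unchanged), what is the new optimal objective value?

Binding: flour and oven time. Non-binding: yeast (6 unused).
Since yeast is not tight, its dual is 0.
Dual feasibility on the basic columns requires 5·y_flour + 3·y_oven time = 34, 2·y_flour + 1·y_oven time = 12.
→ y_flour = 2 and y_oven time = 8.
Δz = y_oven time·Δb = 8 × (-6) = -48, so new z* = 954 − 48 = 906.

906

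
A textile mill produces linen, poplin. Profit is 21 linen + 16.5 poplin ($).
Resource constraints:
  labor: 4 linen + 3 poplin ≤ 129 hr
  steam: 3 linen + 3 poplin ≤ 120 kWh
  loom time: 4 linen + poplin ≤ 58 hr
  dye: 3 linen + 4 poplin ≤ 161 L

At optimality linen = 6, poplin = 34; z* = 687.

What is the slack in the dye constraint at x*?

7

dye used = 3·6 + 4·34 = 154; slack = 161 − 154 = 7.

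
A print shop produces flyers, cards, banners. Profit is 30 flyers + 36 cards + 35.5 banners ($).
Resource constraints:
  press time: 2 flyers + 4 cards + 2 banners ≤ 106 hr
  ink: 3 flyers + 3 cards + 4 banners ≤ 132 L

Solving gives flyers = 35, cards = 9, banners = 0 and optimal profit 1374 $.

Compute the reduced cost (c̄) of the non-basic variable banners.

At the optimum: press time uses 106 of 106 (binding); ink uses 132 of 132 (binding).
The binding rows give the dual system: 2·y_press time + 3·y_ink = 30 and 4·y_press time + 3·y_ink = 36.
This yields shadow prices y_press time = 3, y_ink = 8.
Reduced cost of banners: c₃ − yᵀa₃ = 35.5 − (3·2 + 8·4) = 35.5 − 38 = -2.5.

-2.5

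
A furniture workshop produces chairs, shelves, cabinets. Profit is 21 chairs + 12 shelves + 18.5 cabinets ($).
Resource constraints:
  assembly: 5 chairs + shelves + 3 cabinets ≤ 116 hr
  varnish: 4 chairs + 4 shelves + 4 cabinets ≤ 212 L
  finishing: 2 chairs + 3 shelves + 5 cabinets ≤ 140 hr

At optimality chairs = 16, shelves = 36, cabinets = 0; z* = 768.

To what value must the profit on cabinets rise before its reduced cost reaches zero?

24

Check each constraint at x*: assembly 116/116 (tight); varnish 208/212 (slack 4); finishing 140/140 (tight).
Slack constraints have shadow price 0 (complementary slackness).
From A_Bᵀ y = c: 5·y_assembly + 2·y_finishing = 21; 1·y_assembly + 3·y_finishing = 12.
→ y_assembly = 3 and y_finishing = 3.
cabinets enters the basis when its profit ≥ yᵀa₃ = 3·3 + 3·5 = 24.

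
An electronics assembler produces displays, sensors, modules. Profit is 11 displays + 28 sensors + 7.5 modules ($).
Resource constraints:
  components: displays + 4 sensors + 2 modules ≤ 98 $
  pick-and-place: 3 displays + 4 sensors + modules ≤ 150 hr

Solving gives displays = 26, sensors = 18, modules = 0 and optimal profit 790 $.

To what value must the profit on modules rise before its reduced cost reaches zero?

At the optimum: components uses 98 of 98 (binding); pick-and-place uses 150 of 150 (binding).
The binding rows give the dual system: 1·y_components + 3·y_pick-and-place = 11 and 4·y_components + 4·y_pick-and-place = 28.
→ y_components = 5 and y_pick-and-place = 2.
modules enters the basis when its profit ≥ yᵀa₃ = 5·2 + 2·1 = 12.

12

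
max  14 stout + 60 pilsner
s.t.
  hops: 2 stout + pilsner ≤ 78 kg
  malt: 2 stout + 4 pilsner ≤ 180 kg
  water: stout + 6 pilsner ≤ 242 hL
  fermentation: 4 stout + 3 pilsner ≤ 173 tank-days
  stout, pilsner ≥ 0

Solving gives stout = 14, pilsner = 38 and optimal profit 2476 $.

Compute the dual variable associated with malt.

At the optimum: hops uses 66 of 78 (slack = 12); malt uses 180 of 180 (binding); water uses 242 of 242 (binding); fermentation uses 170 of 173 (slack = 3).
Slack constraints have shadow price 0 (complementary slackness).
From A_Bᵀ y = c: 2·y_malt + 1·y_water = 14; 4·y_malt + 6·y_water = 60.
→ y_malt = 3 and y_water = 8.
Shadow price of malt = 3.

3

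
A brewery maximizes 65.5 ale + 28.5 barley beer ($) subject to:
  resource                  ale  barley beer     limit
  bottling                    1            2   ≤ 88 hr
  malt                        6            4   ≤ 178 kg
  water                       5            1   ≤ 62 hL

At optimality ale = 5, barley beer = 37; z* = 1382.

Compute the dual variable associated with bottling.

0

At the optimum: bottling uses 79 of 88 (slack = 9); malt uses 178 of 178 (binding); water uses 62 of 62 (binding).
Since bottling is not tight, its dual is 0.
From A_Bᵀ y = c: 6·y_malt + 5·y_water = 65.5; 4·y_malt + 1·y_water = 28.5.
Solving: y_malt = 5.5, y_water = 6.5.
Shadow price of bottling = 0.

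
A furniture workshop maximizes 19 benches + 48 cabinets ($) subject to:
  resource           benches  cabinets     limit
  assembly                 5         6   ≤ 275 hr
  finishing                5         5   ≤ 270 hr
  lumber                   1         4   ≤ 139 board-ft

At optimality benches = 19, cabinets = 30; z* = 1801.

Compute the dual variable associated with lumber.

9

At the optimum: assembly uses 275 of 275 (binding); finishing uses 245 of 270 (slack = 25); lumber uses 139 of 139 (binding).
Since finishing is not tight, its dual is 0.
From A_Bᵀ y = c: 5·y_assembly + 1·y_lumber = 19; 6·y_assembly + 4·y_lumber = 48.
Solving: y_assembly = 2, y_lumber = 9.
Shadow price of lumber = 9.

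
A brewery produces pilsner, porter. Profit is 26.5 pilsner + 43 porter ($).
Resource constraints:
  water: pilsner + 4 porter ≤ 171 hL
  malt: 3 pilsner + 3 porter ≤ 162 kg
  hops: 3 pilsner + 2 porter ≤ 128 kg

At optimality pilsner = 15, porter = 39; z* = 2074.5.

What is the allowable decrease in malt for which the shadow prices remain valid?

33.75

Binding constraints: water, malt. The basis is B = [[1,4],[3,3]] with det -9.
Per unit decrease in malt, x* moves by d = (-0.4444, 0.1111).
The basis stays optimal until pilsner reaches 0; allowable decrease = 33.75 kg.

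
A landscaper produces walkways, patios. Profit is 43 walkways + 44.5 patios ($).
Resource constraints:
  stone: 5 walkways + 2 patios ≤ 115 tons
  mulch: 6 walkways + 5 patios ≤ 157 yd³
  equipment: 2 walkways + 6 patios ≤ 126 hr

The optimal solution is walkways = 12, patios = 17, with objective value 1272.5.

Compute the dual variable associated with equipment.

2

Check each constraint at x*: stone 94/115 (slack 21); mulch 157/157 (tight); equipment 126/126 (tight).
By complementary slackness, y = 0 for the non-binding constraint.
The binding rows give the dual system: 6·y_mulch + 2·y_equipment = 43 and 5·y_mulch + 6·y_equipment = 44.5.
→ y_mulch = 6.5 and y_equipment = 2.
Shadow price of equipment = 2.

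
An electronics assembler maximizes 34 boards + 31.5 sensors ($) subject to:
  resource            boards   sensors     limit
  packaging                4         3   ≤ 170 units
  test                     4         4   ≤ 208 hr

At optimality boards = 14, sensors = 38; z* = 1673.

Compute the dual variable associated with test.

Both packaging and test are binding at x*.
The binding rows give the dual system: 4·y_packaging + 4·y_test = 34 and 3·y_packaging + 4·y_test = 31.5.
Solving: y_packaging = 2.5, y_test = 6.
Shadow price of test = 6.

6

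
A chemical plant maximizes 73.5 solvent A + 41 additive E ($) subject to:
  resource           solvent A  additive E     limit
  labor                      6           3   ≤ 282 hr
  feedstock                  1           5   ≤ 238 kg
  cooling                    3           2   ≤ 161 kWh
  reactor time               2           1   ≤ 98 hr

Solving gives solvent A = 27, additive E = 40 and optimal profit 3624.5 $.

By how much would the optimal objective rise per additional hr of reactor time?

Binding: labor and cooling. Non-binding: feedstock (11 unused), reactor time (4 unused).
Since feedstock, reactor time are not tight, their duals are 0.
From A_Bᵀ y = c: 6·y_labor + 3·y_cooling = 73.5; 3·y_labor + 2·y_cooling = 41.
This yields shadow prices y_labor = 8, y_cooling = 8.5.
Shadow price of reactor time = 0.

0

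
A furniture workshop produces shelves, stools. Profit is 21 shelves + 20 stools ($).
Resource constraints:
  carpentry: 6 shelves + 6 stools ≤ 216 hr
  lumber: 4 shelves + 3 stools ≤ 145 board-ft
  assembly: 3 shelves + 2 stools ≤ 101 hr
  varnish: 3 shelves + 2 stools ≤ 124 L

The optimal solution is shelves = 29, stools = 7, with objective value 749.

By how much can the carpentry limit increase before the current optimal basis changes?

48

Binding constraints: carpentry, assembly. The basis is B = [[6,6],[3,2]] with det -6.
Per unit increase in carpentry, x* moves by d = (-0.3333, 0.5).
The basis stays optimal until lumber becomes binding; allowable increase = 48 hr.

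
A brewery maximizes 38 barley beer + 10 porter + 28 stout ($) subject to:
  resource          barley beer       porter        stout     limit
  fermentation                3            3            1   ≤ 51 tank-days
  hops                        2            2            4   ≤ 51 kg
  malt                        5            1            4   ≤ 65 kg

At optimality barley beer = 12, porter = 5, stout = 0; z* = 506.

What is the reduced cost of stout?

-1

Binding: fermentation and malt. Non-binding: hops (17 unused).
By complementary slackness, y = 0 for the non-binding constraint.
The binding rows give the dual system: 3·y_fermentation + 5·y_malt = 38 and 3·y_fermentation + 1·y_malt = 10.
Solving: y_fermentation = 1, y_malt = 7.
Reduced cost of stout: c₃ − yᵀa₃ = 28 − (1·1 + 7·4) = 28 − 29 = -1.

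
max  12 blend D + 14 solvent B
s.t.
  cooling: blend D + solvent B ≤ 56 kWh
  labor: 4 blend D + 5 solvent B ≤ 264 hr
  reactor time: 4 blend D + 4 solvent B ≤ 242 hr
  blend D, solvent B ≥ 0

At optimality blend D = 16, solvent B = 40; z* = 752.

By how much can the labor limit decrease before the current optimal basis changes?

40

Binding constraints: cooling, labor. The basis is B = [[1,1],[4,5]] with det 1.
Per unit decrease in labor, x* moves by d = (1, -1).
The basis stays optimal until solvent B reaches 0; allowable decrease = 40 hr.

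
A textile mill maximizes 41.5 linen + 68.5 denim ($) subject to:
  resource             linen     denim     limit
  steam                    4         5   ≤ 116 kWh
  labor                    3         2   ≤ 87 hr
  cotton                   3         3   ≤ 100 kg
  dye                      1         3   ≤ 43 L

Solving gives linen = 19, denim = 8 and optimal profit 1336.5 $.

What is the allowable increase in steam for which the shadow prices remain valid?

14

Binding constraints: steam, dye. The basis is B = [[4,5],[1,3]] with det 7.
Per unit increase in steam, x* moves by d = (0.4286, -0.1429).
The basis stays optimal until labor becomes binding; allowable increase = 14 kWh.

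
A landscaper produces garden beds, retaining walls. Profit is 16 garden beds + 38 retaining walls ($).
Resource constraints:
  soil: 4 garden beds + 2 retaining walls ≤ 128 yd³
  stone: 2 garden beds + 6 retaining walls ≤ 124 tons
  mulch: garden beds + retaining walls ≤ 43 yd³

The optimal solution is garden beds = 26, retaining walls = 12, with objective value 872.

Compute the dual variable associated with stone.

6

At the optimum: soil uses 128 of 128 (binding); stone uses 124 of 124 (binding); mulch uses 38 of 43 (slack = 5).
Since mulch is not tight, its dual is 0.
The binding rows give the dual system: 4·y_soil + 2·y_stone = 16 and 2·y_soil + 6·y_stone = 38.
Solving: y_soil = 1, y_stone = 6.
Shadow price of stone = 6.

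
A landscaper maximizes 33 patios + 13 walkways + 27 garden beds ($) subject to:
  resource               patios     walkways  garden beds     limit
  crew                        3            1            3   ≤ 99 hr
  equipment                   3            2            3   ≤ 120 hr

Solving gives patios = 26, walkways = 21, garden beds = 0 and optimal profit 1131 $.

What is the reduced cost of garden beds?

Both crew and equipment are binding at x*.
The binding rows give the dual system: 3·y_crew + 3·y_equipment = 33 and 1·y_crew + 2·y_equipment = 13.
→ y_crew = 9 and y_equipment = 2.
Reduced cost of garden beds: c₃ − yᵀa₃ = 27 − (9·3 + 2·3) = 27 − 33 = -6.

-6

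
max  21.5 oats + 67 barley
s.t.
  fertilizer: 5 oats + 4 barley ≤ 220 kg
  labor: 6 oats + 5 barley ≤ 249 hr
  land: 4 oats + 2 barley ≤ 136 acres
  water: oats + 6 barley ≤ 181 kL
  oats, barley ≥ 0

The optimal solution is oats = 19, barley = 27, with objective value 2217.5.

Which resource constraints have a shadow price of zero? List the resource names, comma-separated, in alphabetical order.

fertilizer, land

fertilizer: 203/220 (slack 17)
labor: 249/249 (binding)
land: 130/136 (slack 6)
water: 181/181 (binding)
By complementary slackness, a constraint with positive slack has shadow price 0 → fertilizer, land.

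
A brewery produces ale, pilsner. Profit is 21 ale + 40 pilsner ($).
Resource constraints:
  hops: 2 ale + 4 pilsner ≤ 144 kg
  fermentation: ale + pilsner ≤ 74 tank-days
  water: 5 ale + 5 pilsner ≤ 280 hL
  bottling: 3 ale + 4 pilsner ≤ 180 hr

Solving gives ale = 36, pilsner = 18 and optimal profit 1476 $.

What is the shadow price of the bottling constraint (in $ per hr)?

1

Check each constraint at x*: hops 144/144 (tight); fermentation 54/74 (slack 20); water 270/280 (slack 10); bottling 180/180 (tight).
Since fermentation, water are not tight, their duals are 0.
The binding rows give the dual system: 2·y_hops + 3·y_bottling = 21 and 4·y_hops + 4·y_bottling = 40.
→ y_hops = 9 and y_bottling = 1.
Shadow price of bottling = 1.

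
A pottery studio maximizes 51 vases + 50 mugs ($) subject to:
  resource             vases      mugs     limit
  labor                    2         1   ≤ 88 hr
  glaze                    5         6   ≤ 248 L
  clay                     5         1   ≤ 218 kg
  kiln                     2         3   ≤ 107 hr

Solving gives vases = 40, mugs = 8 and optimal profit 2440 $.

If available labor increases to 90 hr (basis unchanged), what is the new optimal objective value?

2456

Check each constraint at x*: labor 88/88 (tight); glaze 248/248 (tight); clay 208/218 (slack 10); kiln 104/107 (slack 3).
Slack constraints have shadow price 0 (complementary slackness).
The binding rows give the dual system: 2·y_labor + 5·y_glaze = 51 and 1·y_labor + 6·y_glaze = 50.
Solving: y_labor = 8, y_glaze = 7.
Δz = y_labor·Δb = 8 × (2) = 16, so new z* = 2440 + 16 = 2456.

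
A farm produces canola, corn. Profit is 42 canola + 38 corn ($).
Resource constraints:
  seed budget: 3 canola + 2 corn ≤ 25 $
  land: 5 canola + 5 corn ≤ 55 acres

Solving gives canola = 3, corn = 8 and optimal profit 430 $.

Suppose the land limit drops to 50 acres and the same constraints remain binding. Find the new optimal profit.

Both seed budget and land are binding at x*.
Dual feasibility on the basic columns requires 3·y_seed budget + 5·y_land = 42, 2·y_seed budget + 5·y_land = 38.
This yields shadow prices y_seed budget = 4, y_land = 6.
Δz = y_land·Δb = 6 × (-5) = -30, so new z* = 430 − 30 = 400.

400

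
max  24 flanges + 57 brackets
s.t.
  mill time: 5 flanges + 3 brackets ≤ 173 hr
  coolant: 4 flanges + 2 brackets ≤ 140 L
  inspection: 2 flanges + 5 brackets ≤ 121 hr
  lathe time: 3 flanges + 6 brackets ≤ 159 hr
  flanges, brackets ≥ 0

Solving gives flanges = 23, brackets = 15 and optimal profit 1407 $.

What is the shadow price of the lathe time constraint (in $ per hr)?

Check each constraint at x*: mill time 160/173 (slack 13); coolant 122/140 (slack 18); inspection 121/121 (tight); lathe time 159/159 (tight).
Slack constraints have shadow price 0 (complementary slackness).
Dual feasibility on the basic columns requires 2·y_inspection + 3·y_lathe time = 24, 5·y_inspection + 6·y_lathe time = 57.
→ y_inspection = 9 and y_lathe time = 2.
Shadow price of lathe time = 2.

2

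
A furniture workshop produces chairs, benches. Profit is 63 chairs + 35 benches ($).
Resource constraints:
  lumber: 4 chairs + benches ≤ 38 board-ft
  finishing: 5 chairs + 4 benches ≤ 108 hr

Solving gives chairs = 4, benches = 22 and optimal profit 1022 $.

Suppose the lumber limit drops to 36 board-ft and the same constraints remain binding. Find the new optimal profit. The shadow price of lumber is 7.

Δb = -2, so new z* = 1022 + (7)·(-2) = 1022 − 14 = 1008.

1008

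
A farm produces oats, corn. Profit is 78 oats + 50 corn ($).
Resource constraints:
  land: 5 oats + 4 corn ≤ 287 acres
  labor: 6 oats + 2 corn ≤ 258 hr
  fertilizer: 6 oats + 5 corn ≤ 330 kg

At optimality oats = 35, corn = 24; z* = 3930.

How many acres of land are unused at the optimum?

land used = 5·35 + 4·24 = 271; slack = 287 − 271 = 16.

16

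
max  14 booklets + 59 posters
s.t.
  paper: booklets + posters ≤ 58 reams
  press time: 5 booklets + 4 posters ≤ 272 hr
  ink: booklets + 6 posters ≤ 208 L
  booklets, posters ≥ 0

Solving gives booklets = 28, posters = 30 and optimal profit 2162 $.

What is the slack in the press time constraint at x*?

press time used = 5·28 + 4·30 = 260; slack = 272 − 260 = 12.

12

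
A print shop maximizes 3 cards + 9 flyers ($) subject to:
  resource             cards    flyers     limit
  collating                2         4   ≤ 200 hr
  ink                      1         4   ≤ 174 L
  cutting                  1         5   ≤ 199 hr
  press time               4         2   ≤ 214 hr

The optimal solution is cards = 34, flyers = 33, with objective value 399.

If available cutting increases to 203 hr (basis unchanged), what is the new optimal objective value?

Binding: collating and cutting. Non-binding: ink (8 unused), press time (12 unused).
By complementary slackness, y = 0 for the non-binding constraints.
Dual feasibility on the basic columns requires 2·y_collating + 1·y_cutting = 3, 4·y_collating + 5·y_cutting = 9.
→ y_collating = 1 and y_cutting = 1.
Δz = y_cutting·Δb = 1 × (4) = 4, so new z* = 399 + 4 = 403.

403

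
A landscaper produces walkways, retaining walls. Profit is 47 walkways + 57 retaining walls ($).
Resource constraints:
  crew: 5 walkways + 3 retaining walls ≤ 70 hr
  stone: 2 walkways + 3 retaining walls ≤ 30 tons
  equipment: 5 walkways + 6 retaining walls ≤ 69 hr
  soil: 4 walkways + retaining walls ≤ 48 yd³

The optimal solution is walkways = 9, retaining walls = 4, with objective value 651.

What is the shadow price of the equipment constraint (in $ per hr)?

9

Binding: stone and equipment. Non-binding: crew (13 unused), soil (8 unused).
Slack constraints have shadow price 0 (complementary slackness).
Dual feasibility on the basic columns requires 2·y_stone + 5·y_equipment = 47, 3·y_stone + 6·y_equipment = 57.
→ y_stone = 1 and y_equipment = 9.
Shadow price of equipment = 9.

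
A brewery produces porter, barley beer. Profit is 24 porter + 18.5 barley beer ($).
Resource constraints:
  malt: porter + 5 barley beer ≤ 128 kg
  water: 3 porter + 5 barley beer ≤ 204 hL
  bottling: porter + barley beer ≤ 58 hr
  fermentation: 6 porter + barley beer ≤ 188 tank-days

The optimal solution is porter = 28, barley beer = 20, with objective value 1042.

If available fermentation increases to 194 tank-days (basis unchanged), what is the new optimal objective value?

1063

Check each constraint at x*: malt 128/128 (tight); water 184/204 (slack 20); bottling 48/58 (slack 10); fermentation 188/188 (tight).
Slack constraints have shadow price 0 (complementary slackness).
From A_Bᵀ y = c: 1·y_malt + 6·y_fermentation = 24; 5·y_malt + 1·y_fermentation = 18.5.
Solving: y_malt = 3, y_fermentation = 3.5.
Δz = y_fermentation·Δb = 3.5 × (6) = 21, so new z* = 1042 + 21 = 1063.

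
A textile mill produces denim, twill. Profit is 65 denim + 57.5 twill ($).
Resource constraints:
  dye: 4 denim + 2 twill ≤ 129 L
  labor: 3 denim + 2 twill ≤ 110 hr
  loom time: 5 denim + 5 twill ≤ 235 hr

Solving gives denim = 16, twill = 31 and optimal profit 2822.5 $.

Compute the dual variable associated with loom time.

Binding: labor and loom time. Non-binding: dye (3 unused).
By complementary slackness, y = 0 for the non-binding constraint.
The binding rows give the dual system: 3·y_labor + 5·y_loom time = 65 and 2·y_labor + 5·y_loom time = 57.5.
Solving: y_labor = 7.5, y_loom time = 8.5.
Shadow price of loom time = 8.5.

8.5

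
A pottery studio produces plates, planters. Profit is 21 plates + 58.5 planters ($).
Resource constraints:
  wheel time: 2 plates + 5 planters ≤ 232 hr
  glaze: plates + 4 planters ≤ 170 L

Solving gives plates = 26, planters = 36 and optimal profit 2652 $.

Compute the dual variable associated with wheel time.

8.5

At the optimum: wheel time uses 232 of 232 (binding); glaze uses 170 of 170 (binding).
The binding rows give the dual system: 2·y_wheel time + 1·y_glaze = 21 and 5·y_wheel time + 4·y_glaze = 58.5.
Solving: y_wheel time = 8.5, y_glaze = 4.
Shadow price of wheel time = 8.5.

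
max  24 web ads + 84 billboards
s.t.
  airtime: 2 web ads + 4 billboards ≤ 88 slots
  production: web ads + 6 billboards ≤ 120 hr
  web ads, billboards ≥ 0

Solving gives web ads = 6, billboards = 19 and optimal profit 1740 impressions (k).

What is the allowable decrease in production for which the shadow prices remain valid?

Binding constraints: airtime, production. The basis is B = [[2,4],[1,6]] with det 8.
Per unit decrease in production, x* moves by d = (0.5, -0.25).
The basis stays optimal until billboards reaches 0; allowable decrease = 76 hr.

76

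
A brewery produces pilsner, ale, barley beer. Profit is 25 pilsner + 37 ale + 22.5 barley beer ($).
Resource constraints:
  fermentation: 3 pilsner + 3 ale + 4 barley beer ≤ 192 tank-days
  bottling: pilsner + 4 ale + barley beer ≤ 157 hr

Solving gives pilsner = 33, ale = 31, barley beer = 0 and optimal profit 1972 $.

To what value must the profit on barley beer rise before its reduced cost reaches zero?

32

At the optimum: fermentation uses 192 of 192 (binding); bottling uses 157 of 157 (binding).
Dual feasibility on the basic columns requires 3·y_fermentation + 1·y_bottling = 25, 3·y_fermentation + 4·y_bottling = 37.
→ y_fermentation = 7 and y_bottling = 4.
barley beer enters the basis when its profit ≥ yᵀa₃ = 7·4 + 4·1 = 32.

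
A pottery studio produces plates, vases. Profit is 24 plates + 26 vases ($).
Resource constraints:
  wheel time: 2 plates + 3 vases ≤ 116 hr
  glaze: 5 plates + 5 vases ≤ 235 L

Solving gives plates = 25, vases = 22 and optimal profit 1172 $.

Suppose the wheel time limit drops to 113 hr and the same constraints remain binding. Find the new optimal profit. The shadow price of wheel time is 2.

1166

Δb = -3, so new z* = 1172 + (2)·(-3) = 1172 − 6 = 1166.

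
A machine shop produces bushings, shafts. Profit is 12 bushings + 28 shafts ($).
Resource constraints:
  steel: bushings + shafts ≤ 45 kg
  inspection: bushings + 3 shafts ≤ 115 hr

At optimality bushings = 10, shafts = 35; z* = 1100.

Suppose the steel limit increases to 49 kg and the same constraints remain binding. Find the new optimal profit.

1116

At the optimum: steel uses 45 of 45 (binding); inspection uses 115 of 115 (binding).
From A_Bᵀ y = c: 1·y_steel + 1·y_inspection = 12; 1·y_steel + 3·y_inspection = 28.
→ y_steel = 4 and y_inspection = 8.
Δz = y_steel·Δb = 4 × (4) = 16, so new z* = 1100 + 16 = 1116.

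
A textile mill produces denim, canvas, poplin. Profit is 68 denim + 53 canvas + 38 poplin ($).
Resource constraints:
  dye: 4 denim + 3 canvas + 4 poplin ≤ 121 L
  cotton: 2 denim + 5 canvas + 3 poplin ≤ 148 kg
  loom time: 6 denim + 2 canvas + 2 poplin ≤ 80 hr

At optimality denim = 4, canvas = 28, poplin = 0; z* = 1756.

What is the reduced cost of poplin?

-1

Check each constraint at x*: dye 100/121 (slack 21); cotton 148/148 (tight); loom time 80/80 (tight).
By complementary slackness, y = 0 for the non-binding constraint.
Dual feasibility on the basic columns requires 2·y_cotton + 6·y_loom time = 68, 5·y_cotton + 2·y_loom time = 53.
→ y_cotton = 7 and y_loom time = 9.
Reduced cost of poplin: c₃ − yᵀa₃ = 38 − (7·3 + 9·2) = 38 − 39 = -1.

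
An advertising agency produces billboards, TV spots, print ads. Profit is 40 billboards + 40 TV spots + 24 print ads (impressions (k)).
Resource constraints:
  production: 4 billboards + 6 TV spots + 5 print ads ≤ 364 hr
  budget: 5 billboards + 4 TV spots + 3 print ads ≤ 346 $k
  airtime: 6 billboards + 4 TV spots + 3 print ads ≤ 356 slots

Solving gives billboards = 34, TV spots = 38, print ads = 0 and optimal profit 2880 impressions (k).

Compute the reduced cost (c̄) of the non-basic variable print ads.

-8

At the optimum: production uses 364 of 364 (binding); budget uses 322 of 346 (slack = 24); airtime uses 356 of 356 (binding).
By complementary slackness, y = 0 for the non-binding constraint.
The binding rows give the dual system: 4·y_production + 6·y_airtime = 40 and 6·y_production + 4·y_airtime = 40.
Solving: y_production = 4, y_airtime = 4.
Reduced cost of print ads: c₃ − yᵀa₃ = 24 − (4·5 + 4·3) = 24 − 32 = -8.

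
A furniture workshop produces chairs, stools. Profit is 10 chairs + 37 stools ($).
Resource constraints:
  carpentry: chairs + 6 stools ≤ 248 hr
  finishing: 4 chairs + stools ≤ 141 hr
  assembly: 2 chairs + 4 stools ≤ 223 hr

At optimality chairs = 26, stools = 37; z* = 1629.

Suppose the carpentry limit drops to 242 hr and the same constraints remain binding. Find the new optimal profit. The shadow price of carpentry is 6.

1593

Δb = -6, so new z* = 1629 + (6)·(-6) = 1629 − 36 = 1593.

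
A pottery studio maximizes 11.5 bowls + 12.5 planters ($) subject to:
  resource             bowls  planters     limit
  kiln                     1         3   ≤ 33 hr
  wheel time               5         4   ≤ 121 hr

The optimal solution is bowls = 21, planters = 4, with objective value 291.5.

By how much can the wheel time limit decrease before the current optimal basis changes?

Binding constraints: kiln, wheel time. The basis is B = [[1,3],[5,4]] with det -11.
Per unit decrease in wheel time, x* moves by d = (-0.2727, 0.0909).
The basis stays optimal until bowls reaches 0; allowable decrease = 77 hr.

77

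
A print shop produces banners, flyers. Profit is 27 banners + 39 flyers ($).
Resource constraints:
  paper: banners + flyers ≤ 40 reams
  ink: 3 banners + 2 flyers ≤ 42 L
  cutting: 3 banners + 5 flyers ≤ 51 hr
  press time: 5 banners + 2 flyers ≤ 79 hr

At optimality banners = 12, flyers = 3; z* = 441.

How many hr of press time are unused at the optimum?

press time used = 5·12 + 2·3 = 66; slack = 79 − 66 = 13.

13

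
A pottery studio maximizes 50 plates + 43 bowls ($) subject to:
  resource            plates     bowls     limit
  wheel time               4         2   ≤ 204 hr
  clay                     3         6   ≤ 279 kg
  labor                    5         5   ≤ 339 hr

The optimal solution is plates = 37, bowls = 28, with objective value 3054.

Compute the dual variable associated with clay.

4

Check each constraint at x*: wheel time 204/204 (tight); clay 279/279 (tight); labor 325/339 (slack 14).
By complementary slackness, y = 0 for the non-binding constraint.
The binding rows give the dual system: 4·y_wheel time + 3·y_clay = 50 and 2·y_wheel time + 6·y_clay = 43.
→ y_wheel time = 9.5 and y_clay = 4.
Shadow price of clay = 4.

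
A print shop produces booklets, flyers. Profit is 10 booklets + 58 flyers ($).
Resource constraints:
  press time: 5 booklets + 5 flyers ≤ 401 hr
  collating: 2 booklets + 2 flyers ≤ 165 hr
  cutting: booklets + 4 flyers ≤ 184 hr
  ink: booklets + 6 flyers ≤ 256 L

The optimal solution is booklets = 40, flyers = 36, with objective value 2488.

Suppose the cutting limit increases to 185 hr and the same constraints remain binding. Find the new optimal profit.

2489

At the optimum: press time uses 380 of 401 (slack = 21); collating uses 152 of 165 (slack = 13); cutting uses 184 of 184 (binding); ink uses 256 of 256 (binding).
Slack constraints have shadow price 0 (complementary slackness).
From A_Bᵀ y = c: 1·y_cutting + 1·y_ink = 10; 4·y_cutting + 6·y_ink = 58.
This yields shadow prices y_cutting = 1, y_ink = 9.
Δz = y_cutting·Δb = 1 × (1) = 1, so new z* = 2488 + 1 = 2489.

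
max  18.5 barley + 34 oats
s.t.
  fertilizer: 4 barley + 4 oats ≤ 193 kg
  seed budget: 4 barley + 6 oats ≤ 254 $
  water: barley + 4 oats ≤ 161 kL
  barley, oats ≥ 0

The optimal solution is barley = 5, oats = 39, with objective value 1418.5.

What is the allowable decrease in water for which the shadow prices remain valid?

Binding constraints: seed budget, water. The basis is B = [[4,6],[1,4]] with det 10.
Per unit decrease in water, x* moves by d = (0.6, -0.4).
The basis stays optimal until fertilizer becomes binding; allowable decrease = 21.25 kL.

21.25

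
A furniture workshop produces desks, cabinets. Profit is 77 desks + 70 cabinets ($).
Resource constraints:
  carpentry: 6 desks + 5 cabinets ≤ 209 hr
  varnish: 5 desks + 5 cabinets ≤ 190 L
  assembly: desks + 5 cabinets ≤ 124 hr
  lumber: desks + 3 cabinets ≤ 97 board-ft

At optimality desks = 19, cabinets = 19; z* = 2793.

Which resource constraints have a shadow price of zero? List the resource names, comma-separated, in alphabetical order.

assembly, lumber

carpentry: 209/209 (binding)
varnish: 190/190 (binding)
assembly: 114/124 (slack 10)
lumber: 76/97 (slack 21)
By complementary slackness, a constraint with positive slack has shadow price 0 → assembly, lumber.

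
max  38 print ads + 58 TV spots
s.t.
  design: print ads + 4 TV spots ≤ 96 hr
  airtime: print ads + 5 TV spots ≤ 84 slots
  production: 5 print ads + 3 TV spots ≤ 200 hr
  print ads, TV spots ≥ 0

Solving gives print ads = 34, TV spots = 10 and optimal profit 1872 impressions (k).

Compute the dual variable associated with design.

Binding: airtime and production. Non-binding: design (22 unused).
By complementary slackness, y = 0 for the non-binding constraint.
From A_Bᵀ y = c: 1·y_airtime + 5·y_production = 38; 5·y_airtime + 3·y_production = 58.
Solving: y_airtime = 8, y_production = 6.
Shadow price of design = 0.

0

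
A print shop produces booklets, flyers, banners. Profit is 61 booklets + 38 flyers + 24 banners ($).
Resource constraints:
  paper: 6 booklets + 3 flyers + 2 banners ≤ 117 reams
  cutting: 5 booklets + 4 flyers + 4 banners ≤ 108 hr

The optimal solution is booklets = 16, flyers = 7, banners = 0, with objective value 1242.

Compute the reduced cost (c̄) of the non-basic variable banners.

-8

Check each constraint at x*: paper 117/117 (tight); cutting 108/108 (tight).
The binding rows give the dual system: 6·y_paper + 5·y_cutting = 61 and 3·y_paper + 4·y_cutting = 38.
Solving: y_paper = 6, y_cutting = 5.
Reduced cost of banners: c₃ − yᵀa₃ = 24 − (6·2 + 5·4) = 24 − 32 = -8.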